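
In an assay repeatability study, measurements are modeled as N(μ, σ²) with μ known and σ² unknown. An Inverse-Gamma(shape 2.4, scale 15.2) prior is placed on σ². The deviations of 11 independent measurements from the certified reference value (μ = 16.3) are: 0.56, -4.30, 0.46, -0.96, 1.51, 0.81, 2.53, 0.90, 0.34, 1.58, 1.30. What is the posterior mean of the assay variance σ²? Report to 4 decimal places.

4.6946

With known mean μ and an Inverse-Gamma(α, β) prior on σ², the Normal likelihood is conjugate: posterior is Inv-Gamma(α + n/2, β + Σ(xᵢ−μ)²/2).
Σ(xᵢ−μ)² = (0.56)² + (-4.30)² + (0.46)² + (-0.96)² + (1.51)² + (0.81)² + (2.53)² + (0.90)² + (0.34)² + (1.58)² + (1.30)² = 34.3859.
Posterior: Inv-Gamma(2.4 + 11/2, 15.2 + 34.3859/2) = Inv-Gamma(7.90, 32.39295).
E[σ²|data] = β/(α−1) = 32.39295/6.90 = 4.6946.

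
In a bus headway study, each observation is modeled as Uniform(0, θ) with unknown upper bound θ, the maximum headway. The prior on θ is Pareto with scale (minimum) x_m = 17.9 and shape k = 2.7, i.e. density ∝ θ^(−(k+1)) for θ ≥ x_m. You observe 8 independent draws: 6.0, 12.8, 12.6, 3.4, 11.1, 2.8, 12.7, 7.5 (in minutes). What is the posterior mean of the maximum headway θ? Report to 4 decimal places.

19.7454

A Pareto(scale x_m, shape k) prior on the upper bound θ of Uniform(0, θ) is conjugate: posterior is Pareto(max(x_m, max xᵢ), k + n).
Sample maximum = 12.8; prior scale x_m = 17.9 → posterior scale = max = 17.9.
Posterior shape = 2.7 + 8 = 10.7.
E[θ|data] = k·x_m/(k−1) = 10.7·17.9/9.7 = 19.7454.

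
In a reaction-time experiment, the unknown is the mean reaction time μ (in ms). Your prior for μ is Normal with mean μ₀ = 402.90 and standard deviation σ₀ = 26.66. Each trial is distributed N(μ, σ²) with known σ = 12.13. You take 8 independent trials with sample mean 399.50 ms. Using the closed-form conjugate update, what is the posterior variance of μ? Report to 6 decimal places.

For Normal data with known variance σ², a Normal(μ₀, σ₀²) prior on μ is conjugate. Posterior precision = 1/σ₀² + n/σ²; posterior mean is the precision-weighted average of μ₀ and x̄.
σ₀² = 26.66² = 710.7556, σ² = 12.13² = 147.1369; σ² + n·σ₀² = 147.1369 + 8·710.7556 = 5833.1817.
Posterior precision = 1/σ₀² + n/σ² = 1/710.7556 + 8/147.1369 = (σ² + n·σ₀²)/(σ₀²σ²) = 5833.1817/(710.7556·147.1369); posterior variance σₙ² = σ₀²σ²/(σ² + n·σ₀²) = 710.7556·147.1369/5833.1817 = 17.928188.

17.928188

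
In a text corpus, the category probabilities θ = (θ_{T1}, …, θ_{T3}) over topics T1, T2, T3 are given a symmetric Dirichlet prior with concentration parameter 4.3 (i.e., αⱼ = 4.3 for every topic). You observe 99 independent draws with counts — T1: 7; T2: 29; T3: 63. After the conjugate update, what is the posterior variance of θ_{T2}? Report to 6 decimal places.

The Dirichlet prior is conjugate to the Multinomial likelihood: each posterior αⱼ = prior αⱼ + observed count nⱼ.
Posterior concentration: (11.3, 33.3, 67.3), total = 111.9.
Var[θ_j] = α_j(Σα−α_j)/((Σα)²(Σα+1)) = 33.3·78.6/(111.9²·112.9) = 0.001851.

0.001851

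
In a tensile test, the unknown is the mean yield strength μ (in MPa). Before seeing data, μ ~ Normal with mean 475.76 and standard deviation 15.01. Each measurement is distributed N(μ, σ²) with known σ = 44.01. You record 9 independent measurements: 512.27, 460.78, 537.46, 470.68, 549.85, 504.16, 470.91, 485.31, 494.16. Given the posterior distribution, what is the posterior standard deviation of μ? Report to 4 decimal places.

10.4914

For Normal data with known variance σ², a Normal(μ₀, σ₀²) prior on μ is conjugate. Posterior precision = 1/σ₀² + n/σ²; posterior mean is the precision-weighted average of μ₀ and x̄.
σ₀² = 15.01² = 225.3001, σ² = 44.01² = 1936.8801; σ² + n·σ₀² = 1936.8801 + 9·225.3001 = 3964.581.
Posterior precision = 1/σ₀² + n/σ² = 1/225.3001 + 9/1936.8801 = (σ² + n·σ₀²)/(σ₀²σ²) = 3964.581/(225.3001·1936.8801); posterior variance σₙ² = σ₀²σ²/(σ² + n·σ₀²) = 225.3001·1936.8801/3964.581 = 110.069458.
Posterior SD = √σₙ² = √(225.3001·1936.8801/3964.581) = 10.4914.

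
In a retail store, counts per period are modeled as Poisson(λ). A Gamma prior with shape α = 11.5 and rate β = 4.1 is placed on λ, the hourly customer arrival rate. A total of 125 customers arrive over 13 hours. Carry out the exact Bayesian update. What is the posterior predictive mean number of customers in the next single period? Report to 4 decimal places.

With a Gamma(shape α, rate β) prior, the Poisson likelihood is conjugate: the posterior is Gamma(α + ΣXᵢ, β + n).
Posterior: Gamma(α+S, β+n) = Gamma(11.5+125, 4.1+13) = Gamma(136.5, 17.1).
The predictive distribution for one future period is NegBinom with mean α/β = 7.9825.

7.9825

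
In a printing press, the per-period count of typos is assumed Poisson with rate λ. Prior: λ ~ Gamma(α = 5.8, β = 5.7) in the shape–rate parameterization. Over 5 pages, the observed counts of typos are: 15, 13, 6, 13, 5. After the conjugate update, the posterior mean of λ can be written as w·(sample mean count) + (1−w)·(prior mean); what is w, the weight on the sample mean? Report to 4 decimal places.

With a Gamma(shape α, rate β) prior, the Poisson likelihood is conjugate: the posterior is Gamma(α + ΣXᵢ, β + n).
Posterior mean = (α₀+S)/(β₀+n) = [n/(β₀+n)]·(S/n) + [β₀/(β₀+n)]·(α₀/β₀), so only n and β₀ enter the weight.
Weight on data w = n/(β₀+n) = 5/(5.7+5) = 5/10.7 = 0.4673.

0.4673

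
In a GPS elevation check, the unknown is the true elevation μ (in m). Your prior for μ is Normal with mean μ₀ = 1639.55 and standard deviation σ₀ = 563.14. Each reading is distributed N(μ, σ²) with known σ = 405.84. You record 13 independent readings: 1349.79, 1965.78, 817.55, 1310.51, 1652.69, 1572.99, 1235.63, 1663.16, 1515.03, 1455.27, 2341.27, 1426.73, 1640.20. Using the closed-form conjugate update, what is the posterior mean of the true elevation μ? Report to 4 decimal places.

For Normal data with known variance σ², a Normal(μ₀, σ₀²) prior on μ is conjugate. Posterior precision = 1/σ₀² + n/σ²; posterior mean is the precision-weighted average of μ₀ and x̄.
Σxᵢ = 1349.79 + 1965.78 + 817.55 + 1310.51 + 1652.69 + 1572.99 + 1235.63 + 1663.16 + 1515.03 + 1455.27 + 2341.27 + 1426.73 + 1640.20 = 19946.6, so n·x̄ = 19946.6.
σ₀² = 563.14² = 317126.6596, σ² = 405.84² = 164706.1056; σ² + n·σ₀² = 164706.1056 + 13·317126.6596 = 4287352.6804.
Posterior mean = (μ₀/σ₀² + n·x̄/σ²)/(1/σ₀² + n/σ²) = (σ²·μ₀ + σ₀²·n·x̄)/(σ² + n·σ₀²) = (164706.1056·1639.55 + 317126.6596·19946.6)/4287352.6804 = 6595642523.81384/4287352.6804 = 1538.3951.

1538.3951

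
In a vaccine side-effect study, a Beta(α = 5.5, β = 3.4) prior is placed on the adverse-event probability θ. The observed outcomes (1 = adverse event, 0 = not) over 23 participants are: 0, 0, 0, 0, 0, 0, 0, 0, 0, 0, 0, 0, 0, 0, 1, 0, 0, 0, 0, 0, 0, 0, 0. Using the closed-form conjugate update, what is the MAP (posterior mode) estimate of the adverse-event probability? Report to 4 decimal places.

The Beta prior is conjugate to a Binomial/Bernoulli likelihood; the update adds successes to α and failures to β.
Posterior: Beta(α+k, β+n−k) = Beta(5.5+1, 3.4+22) = Beta(6.5, 25.4).
Mode of Beta(a,b) for a,b>1 is (a−1)/(a+b−2) = 5.5/29.9 = 0.1839.

0.1839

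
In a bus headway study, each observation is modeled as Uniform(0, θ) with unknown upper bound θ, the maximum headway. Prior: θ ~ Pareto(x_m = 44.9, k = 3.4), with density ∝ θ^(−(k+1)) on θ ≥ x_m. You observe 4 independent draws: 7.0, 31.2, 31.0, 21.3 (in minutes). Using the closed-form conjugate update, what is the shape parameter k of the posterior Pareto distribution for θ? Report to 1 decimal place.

7.4

A Pareto(scale x_m, shape k) prior on the upper bound θ of Uniform(0, θ) is conjugate: posterior is Pareto(max(x_m, max xᵢ), k + n).
Sample maximum = 31.2; prior scale x_m = 44.9 → posterior scale = max = 44.9.
Posterior shape = 3.4 + 4 = 7.4.
Posterior shape k = 7.4.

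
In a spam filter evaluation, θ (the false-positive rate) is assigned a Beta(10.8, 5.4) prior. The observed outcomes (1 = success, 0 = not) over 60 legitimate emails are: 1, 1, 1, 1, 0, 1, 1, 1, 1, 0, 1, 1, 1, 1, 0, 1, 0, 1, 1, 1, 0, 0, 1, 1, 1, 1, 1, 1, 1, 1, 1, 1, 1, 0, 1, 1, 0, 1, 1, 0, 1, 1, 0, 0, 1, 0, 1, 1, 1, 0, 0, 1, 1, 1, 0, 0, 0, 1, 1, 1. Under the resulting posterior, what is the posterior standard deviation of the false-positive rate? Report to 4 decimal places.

The Beta prior is conjugate to a Binomial/Bernoulli likelihood; the update adds successes to α and failures to β.
Posterior: Beta(α+k, β+n−k) = Beta(10.8+43, 5.4+17) = Beta(53.8, 22.4).
Var = αβ/((α+β)²(α+β+1)) = 53.8·22.4/(76.2²·77.2) = 0.00268846; SD = √0.00268846 = 0.0519.

0.0519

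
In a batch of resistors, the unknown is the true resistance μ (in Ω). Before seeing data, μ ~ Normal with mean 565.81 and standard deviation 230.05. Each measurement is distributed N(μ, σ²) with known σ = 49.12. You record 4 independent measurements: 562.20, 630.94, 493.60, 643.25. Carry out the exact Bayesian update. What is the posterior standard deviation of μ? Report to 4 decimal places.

24.4212

For Normal data with known variance σ², a Normal(μ₀, σ₀²) prior on μ is conjugate. Posterior precision = 1/σ₀² + n/σ²; posterior mean is the precision-weighted average of μ₀ and x̄.
σ₀² = 230.05² = 52923.0025, σ² = 49.12² = 2412.7744; σ² + n·σ₀² = 2412.7744 + 4·52923.0025 = 214104.7844.
Posterior precision = 1/σ₀² + n/σ² = 1/52923.0025 + 4/2412.7744 = (σ² + n·σ₀²)/(σ₀²σ²) = 214104.7844/(52923.0025·2412.7744); posterior variance σₙ² = σ₀²σ²/(σ² + n·σ₀²) = 52923.0025·2412.7744/214104.7844 = 596.396134.
Posterior SD = √σₙ² = √(52923.0025·2412.7744/214104.7844) = 24.4212.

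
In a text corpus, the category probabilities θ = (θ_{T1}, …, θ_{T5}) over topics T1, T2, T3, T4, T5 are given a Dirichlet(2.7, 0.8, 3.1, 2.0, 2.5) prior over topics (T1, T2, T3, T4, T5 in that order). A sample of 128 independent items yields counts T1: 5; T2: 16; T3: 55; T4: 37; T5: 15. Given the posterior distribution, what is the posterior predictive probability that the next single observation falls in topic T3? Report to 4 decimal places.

The Dirichlet prior is conjugate to the Multinomial likelihood: each posterior αⱼ = prior αⱼ + observed count nⱼ.
Posterior concentration: (7.7, 16.8, 58.1, 39.0, 17.5), total = 139.1.
P(next = T3 | data) = α_{T3}/Σα = 0.4177.

0.4177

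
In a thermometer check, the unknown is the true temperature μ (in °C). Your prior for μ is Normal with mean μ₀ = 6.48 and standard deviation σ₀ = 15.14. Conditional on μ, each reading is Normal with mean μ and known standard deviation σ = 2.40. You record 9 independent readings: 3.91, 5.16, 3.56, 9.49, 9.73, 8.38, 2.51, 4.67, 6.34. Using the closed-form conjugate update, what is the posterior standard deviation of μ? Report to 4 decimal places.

For Normal data with known variance σ², a Normal(μ₀, σ₀²) prior on μ is conjugate. Posterior precision = 1/σ₀² + n/σ²; posterior mean is the precision-weighted average of μ₀ and x̄.
σ₀² = 15.14² = 229.2196, σ² = 2.40² = 5.76; σ² + n·σ₀² = 5.76 + 9·229.2196 = 2068.7364.
Posterior precision = 1/σ₀² + n/σ² = 1/229.2196 + 9/5.76 = (σ² + n·σ₀²)/(σ₀²σ²) = 2068.7364/(229.2196·5.76); posterior variance σₙ² = σ₀²σ²/(σ² + n·σ₀²) = 229.2196·5.76/2068.7364 = 0.638218.
Posterior SD = √σₙ² = √(229.2196·5.76/2068.7364) = 0.7989.

0.7989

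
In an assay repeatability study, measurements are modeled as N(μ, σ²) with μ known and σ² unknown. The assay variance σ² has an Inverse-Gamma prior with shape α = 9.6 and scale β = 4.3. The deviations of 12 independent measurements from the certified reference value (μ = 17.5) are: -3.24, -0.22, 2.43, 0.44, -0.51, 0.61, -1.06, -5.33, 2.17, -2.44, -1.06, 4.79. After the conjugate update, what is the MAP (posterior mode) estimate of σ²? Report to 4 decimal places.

2.7150

With known mean μ and an Inverse-Gamma(α, β) prior on σ², the Normal likelihood is conjugate: posterior is Inv-Gamma(α + n/2, β + Σ(xᵢ−μ)²/2).
Σ(xᵢ−μ)² = (-3.24)² + (-0.22)² + (2.43)² + (0.44)² + (-0.51)² + (0.61)² + (-1.06)² + (-5.33)² + (2.17)² + (-2.44)² + (-1.06)² + (4.79)² = 81.5394.
Posterior: Inv-Gamma(9.6 + 12/2, 4.3 + 81.5394/2) = Inv-Gamma(15.60, 45.06970).
Mode = β/(α+1) = 45.06970/16.60 = 2.7150.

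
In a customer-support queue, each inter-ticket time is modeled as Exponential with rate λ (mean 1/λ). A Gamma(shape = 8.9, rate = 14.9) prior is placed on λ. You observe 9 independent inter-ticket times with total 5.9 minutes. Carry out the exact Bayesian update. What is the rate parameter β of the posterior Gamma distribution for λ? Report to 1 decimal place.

With a Gamma(shape α, rate β) prior on the exponential rate λ, the posterior after n observations with total T = Σxᵢ is Gamma(α+n, β+T).
Posterior: Gamma(8.9+9, 14.9+5.9) = Gamma(17.9, 20.8).
Posterior β = 20.8.

20.8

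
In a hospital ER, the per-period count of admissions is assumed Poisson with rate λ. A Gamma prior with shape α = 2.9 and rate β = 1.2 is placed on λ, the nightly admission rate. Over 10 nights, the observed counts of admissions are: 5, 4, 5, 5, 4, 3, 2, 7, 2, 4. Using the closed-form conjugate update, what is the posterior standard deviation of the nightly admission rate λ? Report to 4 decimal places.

0.5916

With a Gamma(shape α, rate β) prior, the Poisson likelihood is conjugate: the posterior is Gamma(α + ΣXᵢ, β + n).
Sum of counts S = 41 over n = 10 nights.
Posterior: Gamma(α+S, β+n) = Gamma(2.9+41, 1.2+10) = Gamma(43.9, 11.2).
SD = √α/β = √43.9/11.2 = 0.5916.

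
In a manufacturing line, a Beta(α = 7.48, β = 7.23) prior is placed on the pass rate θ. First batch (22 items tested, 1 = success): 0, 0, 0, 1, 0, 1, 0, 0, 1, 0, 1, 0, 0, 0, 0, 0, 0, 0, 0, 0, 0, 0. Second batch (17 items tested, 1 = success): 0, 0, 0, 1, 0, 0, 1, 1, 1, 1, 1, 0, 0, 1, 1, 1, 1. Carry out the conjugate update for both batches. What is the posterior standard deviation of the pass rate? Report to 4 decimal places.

0.0662

The Beta prior is conjugate to a Binomial/Bernoulli likelihood; the update adds successes to α and failures to β.
After batch 1: Beta(7.48+4, 7.23+18) = Beta(11.48, 25.23).
After batch 2: Beta(11.48+10, 25.23+7) = Beta(21.48, 32.23).
Var = αβ/((α+β)²(α+β+1)) = 21.48·32.23/(53.71²·54.71) = 0.00438649; SD = √0.00438649 = 0.0662.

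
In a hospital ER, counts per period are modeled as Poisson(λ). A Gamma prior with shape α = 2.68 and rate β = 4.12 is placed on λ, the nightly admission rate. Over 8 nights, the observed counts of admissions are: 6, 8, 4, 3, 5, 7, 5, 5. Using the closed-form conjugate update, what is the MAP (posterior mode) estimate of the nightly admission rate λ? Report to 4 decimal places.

With a Gamma(shape α, rate β) prior, the Poisson likelihood is conjugate: the posterior is Gamma(α + ΣXᵢ, β + n).
Sum of counts S = 43 over n = 8 nights.
Posterior: Gamma(α+S, β+n) = Gamma(2.68+43, 4.12+8) = Gamma(45.68, 12.12).
Mode of Gamma(α,β) for α≥1 is (α−1)/β = 44.68/12.12 = 3.6865.

3.6865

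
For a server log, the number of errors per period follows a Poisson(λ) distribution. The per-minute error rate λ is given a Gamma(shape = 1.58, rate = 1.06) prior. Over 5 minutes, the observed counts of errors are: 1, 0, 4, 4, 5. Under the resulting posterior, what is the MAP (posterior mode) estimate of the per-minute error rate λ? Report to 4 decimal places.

2.4059

With a Gamma(shape α, rate β) prior, the Poisson likelihood is conjugate: the posterior is Gamma(α + ΣXᵢ, β + n).
Sum of counts S = 14 over n = 5 minutes.
Posterior: Gamma(α+S, β+n) = Gamma(1.58+14, 1.06+5) = Gamma(15.58, 6.06).
Mode of Gamma(α,β) for α≥1 is (α−1)/β = 14.58/6.06 = 2.4059.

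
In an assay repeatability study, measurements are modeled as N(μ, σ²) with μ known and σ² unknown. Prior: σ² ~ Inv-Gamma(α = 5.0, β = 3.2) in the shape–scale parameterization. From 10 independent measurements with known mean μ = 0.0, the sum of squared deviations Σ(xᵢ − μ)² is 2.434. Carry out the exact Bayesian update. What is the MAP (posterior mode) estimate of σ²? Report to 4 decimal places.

0.4015

With known mean μ and an Inverse-Gamma(α, β) prior on σ², the Normal likelihood is conjugate: posterior is Inv-Gamma(α + n/2, β + Σ(xᵢ−μ)²/2).
Posterior: Inv-Gamma(5.0 + 10/2, 3.2 + 2.434/2) = Inv-Gamma(10.00, 4.4170).
Mode = β/(α+1) = 4.4170/11.00 = 0.4015.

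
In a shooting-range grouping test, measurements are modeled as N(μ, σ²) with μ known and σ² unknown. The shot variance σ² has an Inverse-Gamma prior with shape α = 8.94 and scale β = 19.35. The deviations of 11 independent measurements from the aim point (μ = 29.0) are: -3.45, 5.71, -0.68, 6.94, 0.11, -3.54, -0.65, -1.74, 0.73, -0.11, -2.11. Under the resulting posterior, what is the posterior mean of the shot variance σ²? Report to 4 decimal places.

5.6854

With known mean μ and an Inverse-Gamma(α, β) prior on σ², the Normal likelihood is conjugate: posterior is Inv-Gamma(α + n/2, β + Σ(xᵢ−μ)²/2).
Σ(xᵢ−μ)² = (-3.45)² + (5.71)² + (-0.68)² + (6.94)² + (0.11)² + (-3.54)² + (-0.65)² + (-1.74)² + (0.73)² + (-0.11)² + (-2.11)² = 114.1235.
Posterior: Inv-Gamma(8.94 + 11/2, 19.35 + 114.1235/2) = Inv-Gamma(14.44, 76.41175).
E[σ²|data] = β/(α−1) = 76.41175/13.44 = 5.6854.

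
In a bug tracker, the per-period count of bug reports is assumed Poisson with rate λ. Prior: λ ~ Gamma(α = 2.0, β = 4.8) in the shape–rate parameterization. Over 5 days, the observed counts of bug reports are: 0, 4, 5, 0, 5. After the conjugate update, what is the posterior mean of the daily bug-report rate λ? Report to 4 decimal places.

With a Gamma(shape α, rate β) prior, the Poisson likelihood is conjugate: the posterior is Gamma(α + ΣXᵢ, β + n).
Sum of counts S = 14 over n = 5 days.
Posterior: Gamma(α+S, β+n) = Gamma(2.0+14, 4.8+5) = Gamma(16.0, 9.8).
Posterior mean = α/β = 16.0/9.8 = 1.6327.

1.6327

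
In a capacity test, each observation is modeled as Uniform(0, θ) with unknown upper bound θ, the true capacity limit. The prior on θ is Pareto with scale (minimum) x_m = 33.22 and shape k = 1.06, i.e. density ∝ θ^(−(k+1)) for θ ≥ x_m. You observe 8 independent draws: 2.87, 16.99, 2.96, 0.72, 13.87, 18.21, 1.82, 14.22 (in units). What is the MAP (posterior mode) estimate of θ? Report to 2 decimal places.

33.22

A Pareto(scale x_m, shape k) prior on the upper bound θ of Uniform(0, θ) is conjugate: posterior is Pareto(max(x_m, max xᵢ), k + n).
Sample maximum = 18.21; prior scale x_m = 33.22 → posterior scale = max = 33.22.
Posterior shape = 1.06 + 8 = 9.06.
The Pareto density is decreasing on [x_m, ∞), so the mode is x_m = 33.22.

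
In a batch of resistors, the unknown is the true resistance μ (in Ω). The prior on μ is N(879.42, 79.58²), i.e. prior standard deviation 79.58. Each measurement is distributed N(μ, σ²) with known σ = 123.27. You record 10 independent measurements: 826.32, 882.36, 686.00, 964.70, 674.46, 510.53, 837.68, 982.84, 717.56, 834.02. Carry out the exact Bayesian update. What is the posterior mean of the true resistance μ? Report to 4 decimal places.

For Normal data with known variance σ², a Normal(μ₀, σ₀²) prior on μ is conjugate. Posterior precision = 1/σ₀² + n/σ²; posterior mean is the precision-weighted average of μ₀ and x̄.
Σxᵢ = 826.32 + 882.36 + 686.00 + 964.70 + 674.46 + 510.53 + 837.68 + 982.84 + 717.56 + 834.02 = 7916.47, so n·x̄ = 7916.47.
σ₀² = 79.58² = 6332.9764, σ² = 123.27² = 15195.4929; σ² + n·σ₀² = 15195.4929 + 10·6332.9764 = 78525.2569.
Posterior mean = (μ₀/σ₀² + n·x̄/σ²)/(1/σ₀² + n/σ²) = (σ²·μ₀ + σ₀²·n·x̄)/(σ² + n·σ₀²) = (15195.4929·879.42 + 6332.9764·7916.47)/78525.2569 = 63498038.047426/78525.2569 = 808.6320.

808.6320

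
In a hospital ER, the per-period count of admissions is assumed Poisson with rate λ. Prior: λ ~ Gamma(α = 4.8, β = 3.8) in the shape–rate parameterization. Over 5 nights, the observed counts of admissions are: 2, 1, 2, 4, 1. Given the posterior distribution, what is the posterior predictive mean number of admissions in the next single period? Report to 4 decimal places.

With a Gamma(shape α, rate β) prior, the Poisson likelihood is conjugate: the posterior is Gamma(α + ΣXᵢ, β + n).
Sum of counts S = 10 over n = 5 nights.
Posterior: Gamma(α+S, β+n) = Gamma(4.8+10, 3.8+5) = Gamma(14.8, 8.8).
The predictive distribution for one future period is NegBinom with mean α/β = 1.6818.

1.6818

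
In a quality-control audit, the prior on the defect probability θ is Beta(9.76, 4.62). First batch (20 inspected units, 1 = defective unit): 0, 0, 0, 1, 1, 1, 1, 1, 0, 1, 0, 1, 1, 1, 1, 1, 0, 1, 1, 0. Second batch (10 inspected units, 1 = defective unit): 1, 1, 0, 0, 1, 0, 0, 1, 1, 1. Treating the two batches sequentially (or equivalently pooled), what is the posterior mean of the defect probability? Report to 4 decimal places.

0.6480

The Beta prior is conjugate to a Binomial/Bernoulli likelihood; the update adds successes to α and failures to β.
After batch 1: Beta(9.76+13, 4.62+7) = Beta(22.76, 11.62).
After batch 2: Beta(22.76+6, 11.62+4) = Beta(28.76, 15.62).
Posterior mean = α/(α+β) = 28.76/44.38 = 0.6480.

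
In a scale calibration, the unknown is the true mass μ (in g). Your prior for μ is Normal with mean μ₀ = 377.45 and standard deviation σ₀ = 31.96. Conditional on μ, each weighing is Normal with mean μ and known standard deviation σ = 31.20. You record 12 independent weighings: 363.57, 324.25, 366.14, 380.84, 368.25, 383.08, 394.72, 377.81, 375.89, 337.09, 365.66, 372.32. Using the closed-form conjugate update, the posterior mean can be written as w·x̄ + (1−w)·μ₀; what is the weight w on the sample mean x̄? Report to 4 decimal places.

For Normal data with known variance σ², a Normal(μ₀, σ₀²) prior on μ is conjugate. Posterior precision = 1/σ₀² + n/σ²; posterior mean is the precision-weighted average of μ₀ and x̄.
σ₀² = 31.96² = 1021.4416, σ² = 31.20² = 973.44. Prior precision 1/σ₀² = 1/1021.4416; data precision n/σ² = 12/973.44.
w = (n/σ²)/(1/σ₀² + n/σ²) = n·σ₀²/(σ² + n·σ₀²) = 12·1021.4416/(973.44 + 12·1021.4416) = 12257.2992/13230.7392 = 0.9264.

0.9264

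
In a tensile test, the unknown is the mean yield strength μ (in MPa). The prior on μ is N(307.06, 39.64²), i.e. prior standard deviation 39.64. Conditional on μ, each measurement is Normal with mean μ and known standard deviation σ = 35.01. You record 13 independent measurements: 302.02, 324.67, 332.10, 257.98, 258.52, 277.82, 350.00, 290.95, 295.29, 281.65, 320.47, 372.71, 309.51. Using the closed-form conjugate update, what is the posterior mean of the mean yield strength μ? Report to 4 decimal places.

305.7472

For Normal data with known variance σ², a Normal(μ₀, σ₀²) prior on μ is conjugate. Posterior precision = 1/σ₀² + n/σ²; posterior mean is the precision-weighted average of μ₀ and x̄.
Σxᵢ = 302.02 + 324.67 + 332.10 + 257.98 + 258.52 + 277.82 + 350.00 + 290.95 + 295.29 + 281.65 + 320.47 + 372.71 + 309.51 = 3973.69, so n·x̄ = 3973.69.
σ₀² = 39.64² = 1571.3296, σ² = 35.01² = 1225.7001; σ² + n·σ₀² = 1225.7001 + 13·1571.3296 = 21652.9849.
Posterior mean = (μ₀/σ₀² + n·x̄/σ²)/(1/σ₀² + n/σ²) = (σ²·μ₀ + σ₀²·n·x̄)/(σ² + n·σ₀²) = (1225.7001·307.06 + 1571.3296·3973.69)/21652.9849 = 6620340.19093/21652.9849 = 305.7472.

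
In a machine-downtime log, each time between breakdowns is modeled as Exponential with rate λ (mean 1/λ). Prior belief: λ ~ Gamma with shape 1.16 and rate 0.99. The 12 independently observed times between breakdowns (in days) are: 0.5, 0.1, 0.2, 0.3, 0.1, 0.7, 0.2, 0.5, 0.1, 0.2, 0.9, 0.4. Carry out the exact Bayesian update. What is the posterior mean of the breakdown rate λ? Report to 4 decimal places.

With a Gamma(shape α, rate β) prior on the exponential rate λ, the posterior after n observations with total T = Σxᵢ is Gamma(α+n, β+T).
Sum of observations T = 4.2 days; n = 12.
Posterior: Gamma(1.16+12, 0.99+4.2) = Gamma(13.16, 5.19).
Posterior mean of λ = α/β = 13.16/5.19 = 2.5356.

2.5356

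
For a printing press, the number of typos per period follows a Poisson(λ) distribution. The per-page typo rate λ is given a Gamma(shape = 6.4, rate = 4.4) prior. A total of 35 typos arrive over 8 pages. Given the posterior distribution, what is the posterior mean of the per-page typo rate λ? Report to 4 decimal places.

3.3387

With a Gamma(shape α, rate β) prior, the Poisson likelihood is conjugate: the posterior is Gamma(α + ΣXᵢ, β + n).
Posterior: Gamma(α+S, β+n) = Gamma(6.4+35, 4.4+8) = Gamma(41.4, 12.4).
Posterior mean = α/β = 41.4/12.4 = 3.3387.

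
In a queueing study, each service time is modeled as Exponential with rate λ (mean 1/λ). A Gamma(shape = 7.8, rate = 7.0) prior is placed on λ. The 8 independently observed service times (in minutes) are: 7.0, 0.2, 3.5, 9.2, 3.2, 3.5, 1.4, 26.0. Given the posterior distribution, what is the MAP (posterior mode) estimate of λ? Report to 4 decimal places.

0.2426

With a Gamma(shape α, rate β) prior on the exponential rate λ, the posterior after n observations with total T = Σxᵢ is Gamma(α+n, β+T).
Sum of observations T = 54.0 minutes; n = 8.
Posterior: Gamma(7.8+8, 7.0+54.0) = Gamma(15.8, 61.0).
Mode = (α−1)/β = 0.2426.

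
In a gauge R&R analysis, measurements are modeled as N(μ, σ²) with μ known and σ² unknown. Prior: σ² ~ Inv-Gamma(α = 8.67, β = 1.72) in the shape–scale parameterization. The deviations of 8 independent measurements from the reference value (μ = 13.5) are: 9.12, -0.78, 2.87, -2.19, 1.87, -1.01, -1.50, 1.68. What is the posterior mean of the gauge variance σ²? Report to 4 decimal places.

4.7063

With known mean μ and an Inverse-Gamma(α, β) prior on σ², the Normal likelihood is conjugate: posterior is Inv-Gamma(α + n/2, β + Σ(xᵢ−μ)²/2).
Σ(xᵢ−μ)² = (9.12)² + (-0.78)² + (2.87)² + (-2.19)² + (1.87)² + (-1.01)² + (-1.50)² + (1.68)² = 106.4052.
Posterior: Inv-Gamma(8.67 + 8/2, 1.72 + 106.4052/2) = Inv-Gamma(12.67, 54.92260).
E[σ²|data] = β/(α−1) = 54.92260/11.67 = 4.7063.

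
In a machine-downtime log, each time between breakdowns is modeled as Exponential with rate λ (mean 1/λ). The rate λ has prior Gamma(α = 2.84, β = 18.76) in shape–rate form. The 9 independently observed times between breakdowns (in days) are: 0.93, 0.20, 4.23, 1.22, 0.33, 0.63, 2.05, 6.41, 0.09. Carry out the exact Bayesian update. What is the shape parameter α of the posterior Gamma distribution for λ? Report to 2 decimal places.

With a Gamma(shape α, rate β) prior on the exponential rate λ, the posterior after n observations with total T = Σxᵢ is Gamma(α+n, β+T).
Sum of observations T = 16.09 days; n = 9.
Posterior: Gamma(2.84+9, 18.76+16.09) = Gamma(11.84, 34.85).
Posterior α = 11.84.

11.84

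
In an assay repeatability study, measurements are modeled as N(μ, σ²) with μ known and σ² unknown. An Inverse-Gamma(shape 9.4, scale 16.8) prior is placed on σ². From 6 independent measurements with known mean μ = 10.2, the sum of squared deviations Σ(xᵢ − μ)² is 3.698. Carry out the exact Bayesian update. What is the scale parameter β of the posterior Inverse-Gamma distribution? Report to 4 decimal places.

18.6490

With known mean μ and an Inverse-Gamma(α, β) prior on σ², the Normal likelihood is conjugate: posterior is Inv-Gamma(α + n/2, β + Σ(xᵢ−μ)²/2).
Posterior: Inv-Gamma(9.4 + 6/2, 16.8 + 3.698/2) = Inv-Gamma(12.40, 18.6490).
Posterior β = 18.6490.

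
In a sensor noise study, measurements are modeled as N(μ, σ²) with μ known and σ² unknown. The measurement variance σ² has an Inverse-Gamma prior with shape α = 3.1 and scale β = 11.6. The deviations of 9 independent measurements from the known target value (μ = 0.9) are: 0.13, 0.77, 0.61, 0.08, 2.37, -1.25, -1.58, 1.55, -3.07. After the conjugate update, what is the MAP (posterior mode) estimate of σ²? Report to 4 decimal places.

With known mean μ and an Inverse-Gamma(α, β) prior on σ², the Normal likelihood is conjugate: posterior is Inv-Gamma(α + n/2, β + Σ(xᵢ−μ)²/2).
Σ(xᵢ−μ)² = (0.13)² + (0.77)² + (0.61)² + (0.08)² + (2.37)² + (-1.25)² + (-1.58)² + (1.55)² + (-3.07)² = 22.4915.
Posterior: Inv-Gamma(3.1 + 9/2, 11.6 + 22.4915/2) = Inv-Gamma(7.60, 22.84575).
Mode = β/(α+1) = 22.84575/8.60 = 2.6565.

2.6565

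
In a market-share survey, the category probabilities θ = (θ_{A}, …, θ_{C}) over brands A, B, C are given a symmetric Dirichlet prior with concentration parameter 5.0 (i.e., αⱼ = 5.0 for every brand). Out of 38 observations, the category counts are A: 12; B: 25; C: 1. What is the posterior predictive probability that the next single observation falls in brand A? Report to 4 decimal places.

The Dirichlet prior is conjugate to the Multinomial likelihood: each posterior αⱼ = prior αⱼ + observed count nⱼ.
Posterior concentration: (17.0, 30.0, 6.0), total = 53.0.
P(next = A | data) = α_{A}/Σα = 0.3208.

0.3208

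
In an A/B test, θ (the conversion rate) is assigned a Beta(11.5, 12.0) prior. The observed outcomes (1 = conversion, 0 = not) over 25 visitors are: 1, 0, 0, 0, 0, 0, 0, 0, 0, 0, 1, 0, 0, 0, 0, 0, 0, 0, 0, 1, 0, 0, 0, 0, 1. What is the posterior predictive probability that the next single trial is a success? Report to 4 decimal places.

The Beta prior is conjugate to a Binomial/Bernoulli likelihood; the update adds successes to α and failures to β.
Posterior: Beta(α+k, β+n−k) = Beta(11.5+4, 12.0+21) = Beta(15.5, 33.0).
For a single future Bernoulli trial, P(success | data) = α/(α+β) = 0.3196.

0.3196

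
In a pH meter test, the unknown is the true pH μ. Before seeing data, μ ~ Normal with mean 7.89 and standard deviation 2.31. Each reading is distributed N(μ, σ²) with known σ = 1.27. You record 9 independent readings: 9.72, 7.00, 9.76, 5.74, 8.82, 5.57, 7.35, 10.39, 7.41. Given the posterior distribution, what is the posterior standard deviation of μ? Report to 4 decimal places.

For Normal data with known variance σ², a Normal(μ₀, σ₀²) prior on μ is conjugate. Posterior precision = 1/σ₀² + n/σ²; posterior mean is the precision-weighted average of μ₀ and x̄.
σ₀² = 2.31² = 5.3361, σ² = 1.27² = 1.6129; σ² + n·σ₀² = 1.6129 + 9·5.3361 = 49.6378.
Posterior precision = 1/σ₀² + n/σ² = 1/5.3361 + 9/1.6129 = (σ² + n·σ₀²)/(σ₀²σ²) = 49.6378/(5.3361·1.6129); posterior variance σₙ² = σ₀²σ²/(σ² + n·σ₀²) = 5.3361·1.6129/49.6378 = 0.173388.
Posterior SD = √σₙ² = √(5.3361·1.6129/49.6378) = 0.4164.

0.4164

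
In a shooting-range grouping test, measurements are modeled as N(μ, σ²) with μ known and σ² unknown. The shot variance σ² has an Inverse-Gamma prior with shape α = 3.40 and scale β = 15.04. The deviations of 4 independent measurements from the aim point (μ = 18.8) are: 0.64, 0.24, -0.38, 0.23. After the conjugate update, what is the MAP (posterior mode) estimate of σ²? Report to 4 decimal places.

2.4019

With known mean μ and an Inverse-Gamma(α, β) prior on σ², the Normal likelihood is conjugate: posterior is Inv-Gamma(α + n/2, β + Σ(xᵢ−μ)²/2).
Σ(xᵢ−μ)² = (0.64)² + (0.24)² + (-0.38)² + (0.23)² = 0.6645.
Posterior: Inv-Gamma(3.40 + 4/2, 15.04 + 0.6645/2) = Inv-Gamma(5.40, 15.37225).
Mode = β/(α+1) = 15.37225/6.40 = 2.4019.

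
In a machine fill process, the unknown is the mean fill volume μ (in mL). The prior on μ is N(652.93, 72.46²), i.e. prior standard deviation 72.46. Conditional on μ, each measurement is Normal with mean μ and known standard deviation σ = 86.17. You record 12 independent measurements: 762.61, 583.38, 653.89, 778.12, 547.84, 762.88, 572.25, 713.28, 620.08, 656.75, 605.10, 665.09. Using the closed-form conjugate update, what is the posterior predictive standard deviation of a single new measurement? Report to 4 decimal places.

For Normal data with known variance σ², a Normal(μ₀, σ₀²) prior on μ is conjugate. Posterior precision = 1/σ₀² + n/σ²; posterior mean is the precision-weighted average of μ₀ and x̄.
σ₀² = 72.46² = 5250.4516, σ² = 86.17² = 7425.2689; σ² + n·σ₀² = 7425.2689 + 12·5250.4516 = 70430.6881.
Posterior precision = 1/σ₀² + n/σ² = 1/5250.4516 + 12/7425.2689 = (σ² + n·σ₀²)/(σ₀²σ²) = 70430.6881/(5250.4516·7425.2689); posterior variance σₙ² = σ₀²σ²/(σ² + n·σ₀²) = 5250.4516·7425.2689/70430.6881 = 553.537329.
Predictive variance for one new observation = σₙ² + σ² = 5250.4516·7425.2689/70430.6881 + 7425.2689 = σ²·(σ₀² + 70430.6881)/70430.6881 = 7425.2689·75681.1397/70430.6881 = 7978.806229; SD = √(7425.2689·75681.1397/70430.6881) = 89.3242.

89.3242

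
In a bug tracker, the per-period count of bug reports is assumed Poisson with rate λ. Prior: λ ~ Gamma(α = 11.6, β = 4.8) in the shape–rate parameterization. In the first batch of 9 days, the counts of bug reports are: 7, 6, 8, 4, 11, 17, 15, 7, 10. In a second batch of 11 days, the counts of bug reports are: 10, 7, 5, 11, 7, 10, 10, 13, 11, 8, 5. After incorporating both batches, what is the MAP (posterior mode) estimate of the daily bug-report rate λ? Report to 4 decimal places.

With a Gamma(shape α, rate β) prior, the Poisson likelihood is conjugate: the posterior is Gamma(α + ΣXᵢ, β + n).
Batch 1: sum of counts S = 85 over n = 9 days.
After batch 1: Gamma(α+S, β+n) = Gamma(11.6+85, 4.8+9) = Gamma(96.6, 13.8).
Batch 2: sum of counts S = 97 over n = 11 days.
After batch 2: Gamma(α+S, β+n) = Gamma(96.6+97, 13.8+11) = Gamma(193.6, 24.8).
Mode of Gamma(α,β) for α≥1 is (α−1)/β = 192.6/24.8 = 7.7661.

7.7661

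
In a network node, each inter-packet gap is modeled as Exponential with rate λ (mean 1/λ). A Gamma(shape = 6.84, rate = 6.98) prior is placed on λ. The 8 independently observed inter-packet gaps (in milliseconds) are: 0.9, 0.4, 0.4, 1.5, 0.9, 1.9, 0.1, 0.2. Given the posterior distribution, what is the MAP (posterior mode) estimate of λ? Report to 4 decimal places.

With a Gamma(shape α, rate β) prior on the exponential rate λ, the posterior after n observations with total T = Σxᵢ is Gamma(α+n, β+T).
Sum of observations T = 6.3 milliseconds; n = 8.
Posterior: Gamma(6.84+8, 6.98+6.3) = Gamma(14.84, 13.28).
Mode = (α−1)/β = 1.0422.

1.0422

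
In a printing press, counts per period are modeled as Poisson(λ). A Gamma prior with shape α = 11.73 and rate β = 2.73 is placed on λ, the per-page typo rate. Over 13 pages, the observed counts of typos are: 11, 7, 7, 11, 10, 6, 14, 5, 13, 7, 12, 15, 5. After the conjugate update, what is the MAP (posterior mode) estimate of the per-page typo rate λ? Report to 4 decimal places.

With a Gamma(shape α, rate β) prior, the Poisson likelihood is conjugate: the posterior is Gamma(α + ΣXᵢ, β + n).
Sum of counts S = 123 over n = 13 pages.
Posterior: Gamma(α+S, β+n) = Gamma(11.73+123, 2.73+13) = Gamma(134.73, 15.73).
Mode of Gamma(α,β) for α≥1 is (α−1)/β = 133.73/15.73 = 8.5016.

8.5016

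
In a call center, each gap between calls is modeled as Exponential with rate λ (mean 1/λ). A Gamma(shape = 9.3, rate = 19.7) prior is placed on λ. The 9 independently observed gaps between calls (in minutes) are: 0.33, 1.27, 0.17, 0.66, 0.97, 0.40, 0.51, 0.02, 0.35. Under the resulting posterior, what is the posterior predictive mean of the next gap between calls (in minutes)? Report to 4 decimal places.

With a Gamma(shape α, rate β) prior on the exponential rate λ, the posterior after n observations with total T = Σxᵢ is Gamma(α+n, β+T).
Sum of observations T = 4.68 minutes; n = 9.
Posterior: Gamma(9.3+9, 19.7+4.68) = Gamma(18.3, 24.38).
The predictive distribution for the next observation is Lomax; its mean is β/(α−1) = 24.38/17.3 = 1.4092.

1.4092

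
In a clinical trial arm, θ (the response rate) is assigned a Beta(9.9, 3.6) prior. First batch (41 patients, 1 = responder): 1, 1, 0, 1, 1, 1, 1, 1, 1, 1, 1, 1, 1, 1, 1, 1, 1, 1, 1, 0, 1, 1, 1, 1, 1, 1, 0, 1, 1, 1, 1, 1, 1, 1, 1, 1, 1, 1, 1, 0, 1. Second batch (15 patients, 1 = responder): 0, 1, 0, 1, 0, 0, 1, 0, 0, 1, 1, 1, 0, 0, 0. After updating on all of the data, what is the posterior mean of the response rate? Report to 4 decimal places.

The Beta prior is conjugate to a Binomial/Bernoulli likelihood; the update adds successes to α and failures to β.
After batch 1: Beta(9.9+37, 3.6+4) = Beta(46.9, 7.6).
After batch 2: Beta(46.9+6, 7.6+9) = Beta(52.9, 16.6).
Posterior mean = α/(α+β) = 52.9/69.5 = 0.7612.

0.7612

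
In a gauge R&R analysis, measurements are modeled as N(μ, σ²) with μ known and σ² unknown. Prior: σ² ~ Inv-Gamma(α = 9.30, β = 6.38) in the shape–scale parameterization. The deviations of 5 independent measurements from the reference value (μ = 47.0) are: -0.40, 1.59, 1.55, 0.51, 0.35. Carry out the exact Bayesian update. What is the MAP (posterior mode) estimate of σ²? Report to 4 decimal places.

0.7122

With known mean μ and an Inverse-Gamma(α, β) prior on σ², the Normal likelihood is conjugate: posterior is Inv-Gamma(α + n/2, β + Σ(xᵢ−μ)²/2).
Σ(xᵢ−μ)² = (-0.40)² + (1.59)² + (1.55)² + (0.51)² + (0.35)² = 5.4732.
Posterior: Inv-Gamma(9.30 + 5/2, 6.38 + 5.4732/2) = Inv-Gamma(11.80, 9.11660).
Mode = β/(α+1) = 9.11660/12.80 = 0.7122.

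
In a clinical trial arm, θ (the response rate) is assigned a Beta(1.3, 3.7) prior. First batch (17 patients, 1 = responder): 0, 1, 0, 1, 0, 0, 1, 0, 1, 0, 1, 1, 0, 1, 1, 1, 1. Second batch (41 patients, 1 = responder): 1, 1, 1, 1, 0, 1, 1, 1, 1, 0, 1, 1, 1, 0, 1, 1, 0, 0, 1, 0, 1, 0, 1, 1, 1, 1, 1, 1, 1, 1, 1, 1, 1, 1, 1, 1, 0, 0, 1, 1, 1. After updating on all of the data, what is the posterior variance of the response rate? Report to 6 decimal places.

The Beta prior is conjugate to a Binomial/Bernoulli likelihood; the update adds successes to α and failures to β.
After batch 1: Beta(1.3+10, 3.7+7) = Beta(11.3, 10.7).
After batch 2: Beta(11.3+32, 10.7+9) = Beta(43.3, 19.7).
Var = αβ/((α+β)²(α+β+1)) = 43.3·19.7/(63.0²·64.0) = 0.003358.

0.003358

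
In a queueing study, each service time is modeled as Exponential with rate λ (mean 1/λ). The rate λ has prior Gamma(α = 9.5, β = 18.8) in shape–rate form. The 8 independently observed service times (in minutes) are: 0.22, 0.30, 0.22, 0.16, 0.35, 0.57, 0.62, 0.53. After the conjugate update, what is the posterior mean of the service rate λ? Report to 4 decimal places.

0.8039

With a Gamma(shape α, rate β) prior on the exponential rate λ, the posterior after n observations with total T = Σxᵢ is Gamma(α+n, β+T).
Sum of observations T = 2.97 minutes; n = 8.
Posterior: Gamma(9.5+8, 18.8+2.97) = Gamma(17.5, 21.77).
Posterior mean of λ = α/β = 17.5/21.77 = 0.8039.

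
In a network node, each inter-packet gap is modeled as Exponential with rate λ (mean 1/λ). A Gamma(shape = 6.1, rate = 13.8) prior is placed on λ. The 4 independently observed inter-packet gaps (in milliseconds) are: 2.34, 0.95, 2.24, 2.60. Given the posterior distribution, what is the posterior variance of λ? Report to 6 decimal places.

0.021001

With a Gamma(shape α, rate β) prior on the exponential rate λ, the posterior after n observations with total T = Σxᵢ is Gamma(α+n, β+T).
Sum of observations T = 8.13 milliseconds; n = 4.
Posterior: Gamma(6.1+4, 13.8+8.13) = Gamma(10.1, 21.93).
Var = α/β² = 0.021001.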